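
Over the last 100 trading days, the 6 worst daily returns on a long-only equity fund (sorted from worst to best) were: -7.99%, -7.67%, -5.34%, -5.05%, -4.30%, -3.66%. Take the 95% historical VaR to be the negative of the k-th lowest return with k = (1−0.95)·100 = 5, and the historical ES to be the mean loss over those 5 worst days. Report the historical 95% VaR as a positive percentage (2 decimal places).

4.30%

k = 5; the 5th lowest return is -4.30%, so VaR = 4.30%.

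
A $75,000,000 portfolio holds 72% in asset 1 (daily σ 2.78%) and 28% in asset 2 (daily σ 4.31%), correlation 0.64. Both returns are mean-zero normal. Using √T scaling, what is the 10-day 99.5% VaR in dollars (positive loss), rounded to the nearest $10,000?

$17,870,000

σ_p = √(0.72²·2.78² + 0.28²·4.31² + 2·0.64·0.72·0.28·2.78·4.31) = 2.925%.
σ_{10d} = 2.925% × √10 = 9.250%.
z(99.5%) = 2.576.
VaR = 2.576 × 9.250% = 23.828%; on $75,000,000 that is $17,871,000.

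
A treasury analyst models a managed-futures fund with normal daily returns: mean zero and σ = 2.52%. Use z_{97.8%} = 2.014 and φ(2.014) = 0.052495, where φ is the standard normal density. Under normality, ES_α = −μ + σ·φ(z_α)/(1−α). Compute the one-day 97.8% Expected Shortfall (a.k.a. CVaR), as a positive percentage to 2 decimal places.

Tail multiplier: φ(z)/(1−α) = 0.052495 / 0.022 = 2.386.
ES = 2.52% × 2.386 = 6.013%.

6.01%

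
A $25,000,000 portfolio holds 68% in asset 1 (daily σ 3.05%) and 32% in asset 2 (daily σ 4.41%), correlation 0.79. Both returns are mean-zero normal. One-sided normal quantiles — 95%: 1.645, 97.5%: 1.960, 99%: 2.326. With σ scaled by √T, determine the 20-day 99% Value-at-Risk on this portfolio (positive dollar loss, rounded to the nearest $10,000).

σ_p = √(0.68²·3.05² + 0.32²·4.41² + 2·0.79·0.68·0.32·3.05·4.41) = 3.304%.
σ_{20d} = 3.304% × √20 = 14.776%.
VaR = 2.326 × 14.776% = 34.369%; on $25,000,000 that is $8,592,250.

$8,590,000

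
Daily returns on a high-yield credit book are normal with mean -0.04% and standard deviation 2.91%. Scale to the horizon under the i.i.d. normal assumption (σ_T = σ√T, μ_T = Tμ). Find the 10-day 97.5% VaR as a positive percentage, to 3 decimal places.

At 97.5%, z = 1.960.
σ_{10d} = 2.91% × √10 = 9.202%; μ_{10d} = 10 × -0.04% = -0.400%.
VaR = −(-0.400%) + 1.960 × 9.202% = 18.436%.

18.436%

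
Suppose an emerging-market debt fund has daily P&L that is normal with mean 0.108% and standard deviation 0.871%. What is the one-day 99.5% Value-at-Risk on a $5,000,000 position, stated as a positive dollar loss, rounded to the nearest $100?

$106,800

At 99.5% one-sided, z = 2.576.
VaR = −μ + z·σ = −(0.108%) + 2.576 × 0.871% = 2.136%.
On $5,000,000: 0.02136 × $5,000,000 = $106,800.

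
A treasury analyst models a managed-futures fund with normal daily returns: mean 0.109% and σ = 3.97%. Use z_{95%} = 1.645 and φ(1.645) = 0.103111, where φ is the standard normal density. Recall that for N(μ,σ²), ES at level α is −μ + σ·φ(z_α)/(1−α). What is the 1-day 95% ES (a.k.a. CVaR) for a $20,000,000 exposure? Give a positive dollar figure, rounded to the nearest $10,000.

$1,620,000

Tail multiplier: φ(z)/(1−α) = 0.103111 / 0.05 = 2.062.
ES = −(0.109%) + 3.97% × 2.062 = 8.077%.
On $20,000,000: 0.08077 × $20,000,000 = $1,615,400.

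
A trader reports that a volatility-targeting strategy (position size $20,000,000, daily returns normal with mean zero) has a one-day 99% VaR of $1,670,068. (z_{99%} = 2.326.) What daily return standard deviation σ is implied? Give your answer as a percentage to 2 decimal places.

VaR as a fraction: $1,670,068 / $20,000,000 = 8.350%.
σ = VaR / z = 8.350% / 2.326 = 3.590%.

3.59%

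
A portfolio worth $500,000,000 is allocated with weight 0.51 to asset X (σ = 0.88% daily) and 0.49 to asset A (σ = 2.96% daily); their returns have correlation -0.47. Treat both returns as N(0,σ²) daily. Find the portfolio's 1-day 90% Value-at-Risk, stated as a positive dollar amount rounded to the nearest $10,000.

$8,340,000

σ_p² = 0.51²·0.88² + 0.49²·2.96² + 2·-0.47·0.51·0.49·0.88·2.96 = 1.6932 (%²).
σ_p = √1.6932 = 1.301%.
At 90%, z = 1.282.
VaR = 1.282 × 1.301% = 1.668%; on $500,000,000 that is $8,340,000.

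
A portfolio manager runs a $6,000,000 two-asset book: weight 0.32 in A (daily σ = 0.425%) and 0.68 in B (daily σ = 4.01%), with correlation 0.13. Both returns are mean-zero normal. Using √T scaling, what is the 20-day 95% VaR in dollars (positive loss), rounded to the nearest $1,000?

$1,213,000

σ_p = √(0.32²·0.425² + 0.68²·4.01² + 2·0.13·0.32·0.68·0.425·4.01) = 2.748%.
σ_{20d} = 2.748% × √20 = 12.289%.
z(95%) = 1.645.
VaR = 1.645 × 12.289% = 20.215%; on $6,000,000 that is $1,212,900.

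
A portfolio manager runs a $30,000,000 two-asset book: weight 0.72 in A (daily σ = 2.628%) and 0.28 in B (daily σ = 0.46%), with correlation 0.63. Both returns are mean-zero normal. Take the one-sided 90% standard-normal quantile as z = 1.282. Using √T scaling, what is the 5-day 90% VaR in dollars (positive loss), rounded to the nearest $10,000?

$1,700,000

σ_p = √(0.72²·2.628² + 0.28²·0.46² + 2·0.63·0.72·0.28·2.628·0.46) = 1.976%.
σ_{5d} = 1.976% × √5 = 4.418%.
VaR = 1.282 × 4.418% = 5.664%; on $30,000,000 that is $1,699,200.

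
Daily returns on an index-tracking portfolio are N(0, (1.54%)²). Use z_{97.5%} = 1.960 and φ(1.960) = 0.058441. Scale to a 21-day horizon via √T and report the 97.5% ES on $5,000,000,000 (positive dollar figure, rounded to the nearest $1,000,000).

$825,000,000

σ_{21d} = 1.54% × √21 = 7.057%.
ES multiplier = φ(z)/(1−α) = 0.058441/0.025 = 2.338.
ES = 7.057% × 2.338 = 16.499%; on $5,000,000,000: $824,950,000.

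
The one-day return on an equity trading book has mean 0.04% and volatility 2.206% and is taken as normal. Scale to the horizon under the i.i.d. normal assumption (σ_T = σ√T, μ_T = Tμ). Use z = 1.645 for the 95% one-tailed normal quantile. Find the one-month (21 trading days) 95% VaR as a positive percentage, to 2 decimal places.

15.79%

σ_{21d} = 2.206% × √21 = 10.109%; μ_{21d} = 21 × 0.04% = 0.840%.
VaR = −(0.840%) + 1.645 × 10.109% = 15.789%.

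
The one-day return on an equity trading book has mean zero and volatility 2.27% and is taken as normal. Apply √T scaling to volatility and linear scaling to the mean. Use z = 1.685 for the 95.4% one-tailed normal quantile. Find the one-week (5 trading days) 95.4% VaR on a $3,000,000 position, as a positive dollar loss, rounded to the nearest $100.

σ_{5d} = 2.27% × √5 = 5.076%.
VaR = 1.685 × 5.076% = 8.553%.
On $3,000,000: 0.08553 × $3,000,000 = $256,590.

$256,600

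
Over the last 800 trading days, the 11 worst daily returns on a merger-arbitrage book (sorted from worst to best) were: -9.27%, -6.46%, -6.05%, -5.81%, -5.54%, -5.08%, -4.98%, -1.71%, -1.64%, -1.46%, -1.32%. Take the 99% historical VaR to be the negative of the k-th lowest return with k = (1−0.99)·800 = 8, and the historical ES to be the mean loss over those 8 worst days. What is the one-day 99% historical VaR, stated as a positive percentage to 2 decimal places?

1.71%

k = 8; the 8th lowest return is -1.71%, so VaR = 1.71%.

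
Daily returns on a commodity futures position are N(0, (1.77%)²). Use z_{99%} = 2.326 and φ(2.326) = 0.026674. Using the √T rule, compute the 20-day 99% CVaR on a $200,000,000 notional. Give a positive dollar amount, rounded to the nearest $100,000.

σ_{20d} = 1.77% × √20 = 7.916%.
ES multiplier = φ(z)/(1−α) = 0.026674/0.01 = 2.667.
ES = 7.916% × 2.667 = 21.112%; on $200,000,000: $42,224,000.

$42,200,000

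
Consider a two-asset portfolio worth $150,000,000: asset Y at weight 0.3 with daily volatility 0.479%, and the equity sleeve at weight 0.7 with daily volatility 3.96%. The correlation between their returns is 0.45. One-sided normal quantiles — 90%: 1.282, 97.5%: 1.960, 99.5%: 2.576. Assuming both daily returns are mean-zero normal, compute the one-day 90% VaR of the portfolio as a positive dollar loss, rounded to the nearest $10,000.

σ_p² = 0.3²·0.479² + 0.7²·3.96² + 2·0.45·0.3·0.7·0.479·3.96 = 8.0631 (%²).
σ_p = √8.0631 = 2.840%.
VaR = 1.282 × 2.840% = 3.641%; on $150,000,000 that is $5,461,500.

$5,460,000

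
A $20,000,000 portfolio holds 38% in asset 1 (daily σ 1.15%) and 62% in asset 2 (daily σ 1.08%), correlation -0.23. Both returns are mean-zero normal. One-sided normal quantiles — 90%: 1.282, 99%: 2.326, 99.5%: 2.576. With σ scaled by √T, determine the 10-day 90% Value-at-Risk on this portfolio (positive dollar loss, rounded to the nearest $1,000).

σ_p = √(0.38²·1.15² + 0.62²·1.08² + 2·-0.23·0.38·0.62·1.15·1.08) = 0.710%.
σ_{10d} = 0.710% × √10 = 2.245%.
VaR = 1.282 × 2.245% = 2.878%; on $20,000,000 that is $575,600.

$576,000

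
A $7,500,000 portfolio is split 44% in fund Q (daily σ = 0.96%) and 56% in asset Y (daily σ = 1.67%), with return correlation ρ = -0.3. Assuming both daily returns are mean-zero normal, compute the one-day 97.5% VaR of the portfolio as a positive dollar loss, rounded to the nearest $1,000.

$133,000

σ_p² = 0.44²·0.96² + 0.56²·1.67² + 2·-0.3·0.44·0.56·0.96·1.67 = 0.8160 (%²).
σ_p = √0.8160 = 0.903%.
At 97.5%, z = 1.960.
VaR = 1.960 × 0.903% = 1.770%; on $7,500,000 that is $132,750.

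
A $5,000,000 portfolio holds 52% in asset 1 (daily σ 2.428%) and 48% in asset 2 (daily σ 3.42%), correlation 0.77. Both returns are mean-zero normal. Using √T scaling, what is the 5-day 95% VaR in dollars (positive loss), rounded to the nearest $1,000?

σ_p = √(0.52²·2.428² + 0.48²·3.42² + 2·0.77·0.52·0.48·2.428·3.42) = 2.735%.
σ_{5d} = 2.735% × √5 = 6.116%.
z(95%) = 1.645.
VaR = 1.645 × 6.116% = 10.061%; on $5,000,000 that is $503,050.

$503,000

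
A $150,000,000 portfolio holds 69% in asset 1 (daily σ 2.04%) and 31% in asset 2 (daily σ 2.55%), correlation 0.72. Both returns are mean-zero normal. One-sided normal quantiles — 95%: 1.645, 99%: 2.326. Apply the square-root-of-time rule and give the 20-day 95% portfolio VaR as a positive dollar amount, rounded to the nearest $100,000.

$22,600,000

σ_p = √(0.69²·2.04² + 0.31²·2.55² + 2·0.72·0.69·0.31·2.04·2.55) = 2.051%.
σ_{20d} = 2.051% × √20 = 9.172%.
VaR = 1.645 × 9.172% = 15.088%; on $150,000,000 that is $22,632,000.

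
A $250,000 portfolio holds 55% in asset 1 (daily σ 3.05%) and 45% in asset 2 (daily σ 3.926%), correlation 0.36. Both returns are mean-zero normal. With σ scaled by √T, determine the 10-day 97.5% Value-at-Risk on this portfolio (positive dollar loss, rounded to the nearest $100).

σ_p = √(0.55²·3.05² + 0.45²·3.926² + 2·0.36·0.55·0.45·3.05·3.926) = 2.841%.
σ_{10d} = 2.841% × √10 = 8.984%.
z(97.5%) = 1.960.
VaR = 1.960 × 8.984% = 17.609%; on $250,000 that is $44,023.

$44,000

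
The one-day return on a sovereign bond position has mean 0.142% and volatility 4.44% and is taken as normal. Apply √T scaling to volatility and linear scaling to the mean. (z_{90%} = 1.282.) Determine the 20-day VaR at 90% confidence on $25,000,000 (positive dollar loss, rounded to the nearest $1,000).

σ_{20d} = 4.44% × √20 = 19.856%; μ_{20d} = 20 × 0.142% = 2.840%.
VaR = −(2.840%) + 1.282 × 19.856% = 22.615%.
On $25,000,000: 0.22615 × $25,000,000 = $5,653,750.

$5,654,000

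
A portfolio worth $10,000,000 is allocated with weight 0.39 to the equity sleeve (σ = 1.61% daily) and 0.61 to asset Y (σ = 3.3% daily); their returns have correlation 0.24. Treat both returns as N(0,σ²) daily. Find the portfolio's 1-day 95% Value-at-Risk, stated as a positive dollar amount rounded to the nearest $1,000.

σ_p² = 0.39²·1.61² + 0.61²·3.3² + 2·0.24·0.39·0.61·1.61·3.3 = 5.0531 (%²).
σ_p = √5.0531 = 2.248%.
At 95%, z = 1.645.
VaR = 1.645 × 2.248% = 3.698%; on $10,000,000 that is $369,800.

$370,000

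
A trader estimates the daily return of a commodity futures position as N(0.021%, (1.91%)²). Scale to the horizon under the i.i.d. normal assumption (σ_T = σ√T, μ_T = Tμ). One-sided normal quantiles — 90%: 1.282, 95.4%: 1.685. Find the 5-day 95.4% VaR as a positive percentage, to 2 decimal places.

σ_{5d} = 1.91% × √5 = 4.271%; μ_{5d} = 5 × 0.021% = 0.105%.
VaR = −(0.105%) + 1.685 × 4.271% = 7.092%.

7.09%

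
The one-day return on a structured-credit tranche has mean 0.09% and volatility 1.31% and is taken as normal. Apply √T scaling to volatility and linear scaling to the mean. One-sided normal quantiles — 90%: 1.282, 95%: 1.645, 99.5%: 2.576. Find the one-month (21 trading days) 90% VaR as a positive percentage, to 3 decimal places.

σ_{21d} = 1.31% × √21 = 6.003%; μ_{21d} = 21 × 0.09% = 1.890%.
VaR = −(1.890%) + 1.282 × 6.003% = 5.806%.

5.806%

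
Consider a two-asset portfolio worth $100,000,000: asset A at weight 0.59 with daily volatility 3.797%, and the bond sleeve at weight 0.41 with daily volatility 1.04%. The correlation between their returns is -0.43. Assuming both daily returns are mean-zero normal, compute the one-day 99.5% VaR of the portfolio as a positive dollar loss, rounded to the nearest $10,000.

$5,390,000

σ_p² = 0.59²·3.797² + 0.41²·1.04² + 2·-0.43·0.59·0.41·3.797·1.04 = 4.3789 (%²).
σ_p = √4.3789 = 2.093%.
At 99.5%, z = 2.576.
VaR = 2.576 × 2.093% = 5.392%; on $100,000,000 that is $5,392,000.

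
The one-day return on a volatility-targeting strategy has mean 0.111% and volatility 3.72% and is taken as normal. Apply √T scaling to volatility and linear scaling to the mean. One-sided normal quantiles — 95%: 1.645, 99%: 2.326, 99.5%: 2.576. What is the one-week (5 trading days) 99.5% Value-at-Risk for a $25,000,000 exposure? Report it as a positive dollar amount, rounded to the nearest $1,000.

σ_{5d} = 3.72% × √5 = 8.318%; μ_{5d} = 5 × 0.111% = 0.555%.
VaR = −(0.555%) + 2.576 × 8.318% = 20.872%.
On $25,000,000: 0.20872 × $25,000,000 = $5,218,000.

$5,218,000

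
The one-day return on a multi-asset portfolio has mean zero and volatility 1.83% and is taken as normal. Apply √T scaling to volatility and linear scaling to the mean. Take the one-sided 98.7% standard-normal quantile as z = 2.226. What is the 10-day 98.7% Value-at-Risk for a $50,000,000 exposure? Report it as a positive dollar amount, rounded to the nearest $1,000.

$6,441,000

σ_{10d} = 1.83% × √10 = 5.787%.
VaR = 2.226 × 5.787% = 12.882%.
On $50,000,000: 0.12882 × $50,000,000 = $6,441,000.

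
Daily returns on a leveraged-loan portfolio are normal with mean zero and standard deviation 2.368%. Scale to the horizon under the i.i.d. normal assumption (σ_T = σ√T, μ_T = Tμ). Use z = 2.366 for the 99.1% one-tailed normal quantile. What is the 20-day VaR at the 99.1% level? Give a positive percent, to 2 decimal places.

σ_{20d} = 2.368% × √20 = 10.590%.
VaR = 2.366 × 10.590% = 25.056%.

25.06%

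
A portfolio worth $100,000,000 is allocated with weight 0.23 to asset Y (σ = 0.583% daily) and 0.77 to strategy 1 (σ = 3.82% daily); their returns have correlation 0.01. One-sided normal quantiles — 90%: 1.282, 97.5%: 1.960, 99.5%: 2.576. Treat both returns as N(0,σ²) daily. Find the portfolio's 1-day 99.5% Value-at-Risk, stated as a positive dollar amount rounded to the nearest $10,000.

$7,590,000

σ_p² = 0.23²·0.583² + 0.77²·3.82² + 2·0.01·0.23·0.77·0.583·3.82 = 8.6777 (%²).
σ_p = √8.6777 = 2.946%.
VaR = 2.576 × 2.946% = 7.589%; on $100,000,000 that is $7,589,000.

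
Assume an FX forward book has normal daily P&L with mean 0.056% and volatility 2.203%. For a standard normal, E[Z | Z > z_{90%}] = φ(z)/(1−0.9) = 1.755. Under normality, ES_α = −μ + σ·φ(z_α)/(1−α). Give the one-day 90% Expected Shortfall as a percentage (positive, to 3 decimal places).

ES = −(0.056%) + 2.203% × 1.755 = 3.810%.

3.810%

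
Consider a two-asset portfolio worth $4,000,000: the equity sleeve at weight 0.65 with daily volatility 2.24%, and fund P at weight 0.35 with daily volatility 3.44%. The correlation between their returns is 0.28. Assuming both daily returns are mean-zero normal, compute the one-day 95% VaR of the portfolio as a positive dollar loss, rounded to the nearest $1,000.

σ_p² = 0.65²·2.24² + 0.35²·3.44² + 2·0.28·0.65·0.35·2.24·3.44 = 4.5512 (%²).
σ_p = √4.5512 = 2.133%.
At 95%, z = 1.645.
VaR = 1.645 × 2.133% = 3.509%; on $4,000,000 that is $140,360.

$140,000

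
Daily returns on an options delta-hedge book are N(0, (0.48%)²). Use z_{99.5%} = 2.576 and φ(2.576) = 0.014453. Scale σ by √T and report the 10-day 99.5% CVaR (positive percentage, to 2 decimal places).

4.39%

σ_{10d} = 0.48% × √10 = 1.518%.
ES multiplier = φ(z)/(1−α) = 0.014453/0.005 = 2.891.
ES = 1.518% × 2.891 = 4.389%.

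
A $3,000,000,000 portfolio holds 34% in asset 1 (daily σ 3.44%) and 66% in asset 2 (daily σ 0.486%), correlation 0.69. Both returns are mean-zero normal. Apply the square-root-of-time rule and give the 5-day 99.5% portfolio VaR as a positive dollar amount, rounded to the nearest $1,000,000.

$244,000,000

σ_p = √(0.34²·3.44² + 0.66²·0.486² + 2·0.69·0.34·0.66·3.44·0.486) = 1.410%.
σ_{5d} = 1.410% × √5 = 3.153%.
z(99.5%) = 2.576.
VaR = 2.576 × 3.153% = 8.122%; on $3,000,000,000 that is $243,660,000.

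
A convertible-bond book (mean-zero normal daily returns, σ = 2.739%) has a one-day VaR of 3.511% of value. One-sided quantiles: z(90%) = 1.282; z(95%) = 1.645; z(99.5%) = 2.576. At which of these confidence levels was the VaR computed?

90%

Implied z = VaR/σ = 3.511 / 2.739 = 1.282.
This matches z(90%) = 1.282.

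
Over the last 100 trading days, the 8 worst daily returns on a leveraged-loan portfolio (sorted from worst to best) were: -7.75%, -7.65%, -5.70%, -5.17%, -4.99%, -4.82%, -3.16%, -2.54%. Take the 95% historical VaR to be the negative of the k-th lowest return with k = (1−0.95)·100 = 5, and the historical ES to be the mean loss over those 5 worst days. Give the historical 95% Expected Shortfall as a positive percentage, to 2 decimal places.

6.25%

The 5 worst returns sum to -31.26%.
ES = −(-31.26%) / 5 = 6.252% ≈ 6.25%.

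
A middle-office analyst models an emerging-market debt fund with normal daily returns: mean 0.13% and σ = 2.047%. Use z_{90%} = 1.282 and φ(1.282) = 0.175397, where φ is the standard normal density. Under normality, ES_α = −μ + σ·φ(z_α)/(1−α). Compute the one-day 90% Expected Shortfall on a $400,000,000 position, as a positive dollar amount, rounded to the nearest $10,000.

Tail multiplier: φ(z)/(1−α) = 0.175397 / 0.1 = 1.754.
ES = −(0.13%) + 2.047% × 1.754 = 3.460%.
On $400,000,000: 0.03460 × $400,000,000 = $13,840,000.

$13,840,000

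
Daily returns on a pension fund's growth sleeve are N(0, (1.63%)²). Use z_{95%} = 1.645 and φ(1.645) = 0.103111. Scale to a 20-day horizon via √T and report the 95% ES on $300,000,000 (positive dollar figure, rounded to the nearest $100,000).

$45,100,000

σ_{20d} = 1.63% × √20 = 7.290%.
ES multiplier = φ(z)/(1−α) = 0.103111/0.05 = 2.062.
ES = 7.290% × 2.062 = 15.032%; on $300,000,000: $45,096,000.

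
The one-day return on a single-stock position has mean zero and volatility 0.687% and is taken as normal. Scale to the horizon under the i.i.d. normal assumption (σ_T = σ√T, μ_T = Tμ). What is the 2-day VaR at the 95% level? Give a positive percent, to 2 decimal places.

At 95%, z = 1.645.
σ_{2d} = 0.687% × √2 = 0.972%.
VaR = 1.645 × 0.972% = 1.599%.

1.60%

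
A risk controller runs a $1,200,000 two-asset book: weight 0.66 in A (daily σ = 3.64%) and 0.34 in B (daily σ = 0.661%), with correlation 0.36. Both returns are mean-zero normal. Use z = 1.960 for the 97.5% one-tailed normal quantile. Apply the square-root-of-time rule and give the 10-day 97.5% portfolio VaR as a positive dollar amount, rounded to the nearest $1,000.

$185,000

σ_p = √(0.66²·3.64² + 0.34²·0.661² + 2·0.36·0.66·0.34·3.64·0.661) = 2.492%.
σ_{10d} = 2.492% × √10 = 7.880%.
VaR = 1.960 × 7.880% = 15.445%; on $1,200,000 that is $185,340.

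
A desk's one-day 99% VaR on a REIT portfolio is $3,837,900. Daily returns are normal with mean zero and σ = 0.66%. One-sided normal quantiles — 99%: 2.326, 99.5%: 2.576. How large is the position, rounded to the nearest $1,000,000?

VaR as a fraction of value: z·σ = 2.326 × 0.66% = 1.53516%.
Position = $3,837,900 / 0.0153516 = $250,000,000.

$250,000,000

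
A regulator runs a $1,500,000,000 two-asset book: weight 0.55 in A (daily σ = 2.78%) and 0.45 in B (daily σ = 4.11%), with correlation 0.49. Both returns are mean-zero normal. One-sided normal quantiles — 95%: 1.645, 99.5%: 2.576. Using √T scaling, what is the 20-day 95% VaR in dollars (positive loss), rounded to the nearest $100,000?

σ_p = √(0.55²·2.78² + 0.45²·4.11² + 2·0.49·0.55·0.45·2.78·4.11) = 2.921%.
σ_{20d} = 2.921% × √20 = 13.063%.
VaR = 1.645 × 13.063% = 21.489%; on $1,500,000,000 that is $322,335,000.

$322,300,000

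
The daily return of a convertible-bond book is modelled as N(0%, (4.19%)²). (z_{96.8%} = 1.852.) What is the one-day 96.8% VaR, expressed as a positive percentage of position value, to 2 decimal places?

VaR = z·σ = 1.852 × 4.19% = 7.760%.

7.76%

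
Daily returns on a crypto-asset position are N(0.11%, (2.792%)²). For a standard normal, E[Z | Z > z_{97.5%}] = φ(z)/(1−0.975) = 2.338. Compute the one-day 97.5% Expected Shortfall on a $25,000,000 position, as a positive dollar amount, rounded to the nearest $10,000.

ES = −(0.11%) + 2.792% × 2.338 = 6.418%.
On $25,000,000: 0.06418 × $25,000,000 = $1,604,500.

$1,600,000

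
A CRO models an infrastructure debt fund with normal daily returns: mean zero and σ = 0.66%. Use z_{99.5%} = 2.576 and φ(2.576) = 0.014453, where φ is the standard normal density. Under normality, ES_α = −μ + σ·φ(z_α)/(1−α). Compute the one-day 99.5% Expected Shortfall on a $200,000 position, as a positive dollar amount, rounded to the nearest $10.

$3,820

Tail multiplier: φ(z)/(1−α) = 0.014453 / 0.005 = 2.891.
ES = 0.66% × 2.891 = 1.908%.
On $200,000: 0.01908 × $200,000 = $3,816.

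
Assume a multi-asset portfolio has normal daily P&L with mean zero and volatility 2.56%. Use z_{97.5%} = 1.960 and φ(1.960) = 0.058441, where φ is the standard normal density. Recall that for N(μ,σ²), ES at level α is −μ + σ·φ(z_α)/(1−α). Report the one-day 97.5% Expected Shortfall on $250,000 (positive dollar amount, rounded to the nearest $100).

Tail multiplier: φ(z)/(1−α) = 0.058441 / 0.025 = 2.338.
ES = 2.56% × 2.338 = 5.985%.
On $250,000: 0.05985 × $250,000 = $14,962.

$15,000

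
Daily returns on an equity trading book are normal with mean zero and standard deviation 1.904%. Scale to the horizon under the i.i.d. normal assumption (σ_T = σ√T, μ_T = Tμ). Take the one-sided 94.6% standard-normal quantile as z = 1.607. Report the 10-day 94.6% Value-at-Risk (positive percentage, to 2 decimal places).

9.68%

σ_{10d} = 1.904% × √10 = 6.021%.
VaR = 1.607 × 6.021% = 9.676%.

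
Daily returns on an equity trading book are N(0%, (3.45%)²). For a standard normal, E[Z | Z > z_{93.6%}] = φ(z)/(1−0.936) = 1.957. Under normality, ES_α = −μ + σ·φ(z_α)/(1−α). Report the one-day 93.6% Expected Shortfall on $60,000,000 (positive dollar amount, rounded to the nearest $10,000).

$4,050,000

ES = 3.45% × 1.957 = 6.752%.
On $60,000,000: 0.06752 × $60,000,000 = $4,051,200.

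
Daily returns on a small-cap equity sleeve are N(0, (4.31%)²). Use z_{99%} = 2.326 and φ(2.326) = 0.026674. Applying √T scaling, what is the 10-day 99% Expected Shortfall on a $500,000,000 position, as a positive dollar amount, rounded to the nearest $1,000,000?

$182,000,000

σ_{10d} = 4.31% × √10 = 13.629%.
ES multiplier = φ(z)/(1−α) = 0.026674/0.01 = 2.667.
ES = 13.629% × 2.667 = 36.349%; on $500,000,000: $181,745,000.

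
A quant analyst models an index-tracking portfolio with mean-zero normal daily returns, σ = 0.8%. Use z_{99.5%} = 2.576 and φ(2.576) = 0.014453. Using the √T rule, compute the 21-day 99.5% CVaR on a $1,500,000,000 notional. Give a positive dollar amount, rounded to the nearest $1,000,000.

σ_{21d} = 0.8% × √21 = 3.666%.
ES multiplier = φ(z)/(1−α) = 0.014453/0.005 = 2.891.
ES = 3.666% × 2.891 = 10.598%; on $1,500,000,000: $158,970,000.

$159,000,000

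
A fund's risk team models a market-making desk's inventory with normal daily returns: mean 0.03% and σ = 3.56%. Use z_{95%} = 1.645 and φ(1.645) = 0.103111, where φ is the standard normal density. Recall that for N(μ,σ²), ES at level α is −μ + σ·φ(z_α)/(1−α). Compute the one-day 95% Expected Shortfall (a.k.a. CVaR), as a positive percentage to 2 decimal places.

7.31%

Tail multiplier: φ(z)/(1−α) = 0.103111 / 0.05 = 2.062.
ES = −(0.03%) + 3.56% × 2.062 = 7.311%.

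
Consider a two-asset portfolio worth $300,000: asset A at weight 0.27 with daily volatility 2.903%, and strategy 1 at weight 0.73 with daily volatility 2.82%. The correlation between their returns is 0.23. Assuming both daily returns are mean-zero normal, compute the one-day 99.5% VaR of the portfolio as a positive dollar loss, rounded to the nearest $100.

σ_p² = 0.27²·2.903² + 0.73²·2.82² + 2·0.23·0.27·0.73·2.903·2.82 = 5.5944 (%²).
σ_p = √5.5944 = 2.365%.
At 99.5%, z = 2.576.
VaR = 2.576 × 2.365% = 6.092%; on $300,000 that is $18,276.

$18,300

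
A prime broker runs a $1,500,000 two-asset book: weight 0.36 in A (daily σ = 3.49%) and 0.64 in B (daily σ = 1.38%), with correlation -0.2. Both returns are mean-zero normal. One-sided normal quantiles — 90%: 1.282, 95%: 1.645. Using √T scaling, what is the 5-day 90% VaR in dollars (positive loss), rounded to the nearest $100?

$59,500

σ_p = √(0.36²·3.49² + 0.64²·1.38² + 2·-0.2·0.36·0.64·3.49·1.38) = 1.384%.
σ_{5d} = 1.384% × √5 = 3.095%.
VaR = 1.282 × 3.095% = 3.968%; on $1,500,000 that is $59,520.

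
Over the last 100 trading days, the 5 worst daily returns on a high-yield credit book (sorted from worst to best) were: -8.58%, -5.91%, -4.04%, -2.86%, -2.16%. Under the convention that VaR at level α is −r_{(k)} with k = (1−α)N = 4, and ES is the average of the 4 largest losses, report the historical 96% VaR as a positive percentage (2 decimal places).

2.86%

k = 4; the 4th lowest return is -2.86%, so VaR = 2.86%.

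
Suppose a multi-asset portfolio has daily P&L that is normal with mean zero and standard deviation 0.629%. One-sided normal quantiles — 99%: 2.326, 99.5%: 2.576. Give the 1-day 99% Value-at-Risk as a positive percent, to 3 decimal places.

VaR = z·σ = 2.326 × 0.629% = 1.463%.

1.463%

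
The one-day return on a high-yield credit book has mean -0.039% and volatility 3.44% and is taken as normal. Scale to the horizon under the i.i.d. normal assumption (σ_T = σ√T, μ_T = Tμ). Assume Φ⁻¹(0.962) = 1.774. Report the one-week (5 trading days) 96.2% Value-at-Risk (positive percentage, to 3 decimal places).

13.841%

σ_{5d} = 3.44% × √5 = 7.692%; μ_{5d} = 5 × -0.039% = -0.195%.
VaR = −(-0.195%) + 1.774 × 7.692% = 13.841%.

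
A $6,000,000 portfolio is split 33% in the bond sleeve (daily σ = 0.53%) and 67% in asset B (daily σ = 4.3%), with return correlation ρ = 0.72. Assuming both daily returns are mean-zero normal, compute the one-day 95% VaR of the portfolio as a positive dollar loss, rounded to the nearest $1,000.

$297,000

σ_p² = 0.33²·0.53² + 0.67²·4.3² + 2·0.72·0.33·0.67·0.53·4.3 = 9.0563 (%²).
σ_p = √9.0563 = 3.009%.
At 95%, z = 1.645.
VaR = 1.645 × 3.009% = 4.950%; on $6,000,000 that is $297,000.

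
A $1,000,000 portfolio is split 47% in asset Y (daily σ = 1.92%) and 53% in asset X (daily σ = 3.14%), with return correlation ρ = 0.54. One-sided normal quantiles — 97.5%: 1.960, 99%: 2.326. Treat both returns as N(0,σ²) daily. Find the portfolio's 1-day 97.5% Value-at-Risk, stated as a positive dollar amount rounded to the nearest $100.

$44,700

σ_p² = 0.47²·1.92² + 0.53²·3.14² + 2·0.54·0.47·0.53·1.92·3.14 = 5.2058 (%²).
σ_p = √5.2058 = 2.282%.
VaR = 1.960 × 2.282% = 4.473%; on $1,000,000 that is $44,730.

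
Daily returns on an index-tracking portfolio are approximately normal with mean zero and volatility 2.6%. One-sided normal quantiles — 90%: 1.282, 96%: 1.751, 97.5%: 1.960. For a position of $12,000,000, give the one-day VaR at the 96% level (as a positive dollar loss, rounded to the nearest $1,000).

VaR = z·σ = 1.751 × 2.6% = 4.553%.
On $12,000,000: 0.04553 × $12,000,000 = $546,360.

$546,000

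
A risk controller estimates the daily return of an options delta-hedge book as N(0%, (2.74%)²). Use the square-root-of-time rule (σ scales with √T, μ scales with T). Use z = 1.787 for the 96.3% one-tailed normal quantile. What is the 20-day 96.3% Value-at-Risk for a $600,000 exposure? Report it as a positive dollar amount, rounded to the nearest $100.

σ_{20d} = 2.74% × √20 = 12.254%.
VaR = 1.787 × 12.254% = 21.898%.
On $600,000: 0.21898 × $600,000 = $131,388.

$131,400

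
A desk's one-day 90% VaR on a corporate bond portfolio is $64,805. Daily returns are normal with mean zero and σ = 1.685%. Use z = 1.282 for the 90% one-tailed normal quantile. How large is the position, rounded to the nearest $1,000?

VaR as a fraction of value: z·σ = 1.282 × 1.685% = 2.16017%.
Position = $64,805 / 0.0216017 = $2,999,995.

$3,000,000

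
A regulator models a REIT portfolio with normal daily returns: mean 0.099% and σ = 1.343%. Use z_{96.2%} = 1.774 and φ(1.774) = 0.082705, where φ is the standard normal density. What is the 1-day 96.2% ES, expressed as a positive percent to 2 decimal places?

2.82%

Tail multiplier: φ(z)/(1−α) = 0.082705 / 0.038 = 2.176.
ES = −(0.099%) + 1.343% × 2.176 = 2.823%.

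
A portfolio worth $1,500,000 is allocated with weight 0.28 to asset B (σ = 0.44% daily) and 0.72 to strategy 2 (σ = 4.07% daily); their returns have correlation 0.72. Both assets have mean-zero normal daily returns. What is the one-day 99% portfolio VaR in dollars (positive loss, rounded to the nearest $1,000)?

σ_p² = 0.28²·0.44² + 0.72²·4.07² + 2·0.72·0.28·0.72·0.44·4.07 = 9.1223 (%²).
σ_p = √9.1223 = 3.020%.
At 99%, z = 2.326.
VaR = 2.326 × 3.020% = 7.025%; on $1,500,000 that is $105,375.

$105,000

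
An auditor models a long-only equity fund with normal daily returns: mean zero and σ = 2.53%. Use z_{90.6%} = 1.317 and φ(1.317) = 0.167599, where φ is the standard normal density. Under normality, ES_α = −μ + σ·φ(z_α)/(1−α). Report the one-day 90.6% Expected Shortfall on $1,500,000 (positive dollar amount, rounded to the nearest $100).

$67,700

Tail multiplier: φ(z)/(1−α) = 0.167599 / 0.094 = 1.783.
ES = 2.53% × 1.783 = 4.511%.
On $1,500,000: 0.04511 × $1,500,000 = $67,665.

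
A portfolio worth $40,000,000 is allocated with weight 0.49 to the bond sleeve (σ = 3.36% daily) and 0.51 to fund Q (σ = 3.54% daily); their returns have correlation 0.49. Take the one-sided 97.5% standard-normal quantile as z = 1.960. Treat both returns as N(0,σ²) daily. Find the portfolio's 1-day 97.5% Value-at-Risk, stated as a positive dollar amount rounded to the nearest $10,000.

$2,340,000

σ_p² = 0.49²·3.36² + 0.51²·3.54² + 2·0.49·0.49·0.51·3.36·3.54 = 8.8831 (%²).
σ_p = √8.8831 = 2.980%.
VaR = 1.960 × 2.980% = 5.841%; on $40,000,000 that is $2,336,400.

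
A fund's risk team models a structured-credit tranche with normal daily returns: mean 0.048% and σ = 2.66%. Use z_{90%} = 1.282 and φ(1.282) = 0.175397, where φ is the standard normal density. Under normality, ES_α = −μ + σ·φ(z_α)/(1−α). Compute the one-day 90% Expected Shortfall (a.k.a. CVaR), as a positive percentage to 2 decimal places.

Tail multiplier: φ(z)/(1−α) = 0.175397 / 0.1 = 1.754.
ES = −(0.048%) + 2.66% × 1.754 = 4.618%.

4.62%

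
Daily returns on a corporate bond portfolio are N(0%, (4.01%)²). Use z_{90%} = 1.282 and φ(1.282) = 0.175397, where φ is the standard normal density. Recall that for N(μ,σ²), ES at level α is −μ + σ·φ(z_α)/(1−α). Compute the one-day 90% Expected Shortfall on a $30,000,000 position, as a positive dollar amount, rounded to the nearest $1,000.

Tail multiplier: φ(z)/(1−α) = 0.175397 / 0.1 = 1.754.
ES = 4.01% × 1.754 = 7.034%.
On $30,000,000: 0.07034 × $30,000,000 = $2,110,200.

$2,110,000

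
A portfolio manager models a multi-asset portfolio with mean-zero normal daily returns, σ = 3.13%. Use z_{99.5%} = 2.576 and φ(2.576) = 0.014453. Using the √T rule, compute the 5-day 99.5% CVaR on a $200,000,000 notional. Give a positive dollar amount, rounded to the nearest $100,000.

σ_{5d} = 3.13% × √5 = 6.999%.
ES multiplier = φ(z)/(1−α) = 0.014453/0.005 = 2.891.
ES = 6.999% × 2.891 = 20.234%; on $200,000,000: $40,468,000.

$40,500,000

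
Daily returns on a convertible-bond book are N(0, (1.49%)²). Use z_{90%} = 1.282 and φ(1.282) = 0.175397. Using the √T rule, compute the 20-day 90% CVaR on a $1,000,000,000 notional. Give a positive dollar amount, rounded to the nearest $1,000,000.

σ_{20d} = 1.49% × √20 = 6.663%.
ES multiplier = φ(z)/(1−α) = 0.175397/0.1 = 1.754.
ES = 6.663% × 1.754 = 11.687%; on $1,000,000,000: $116,870,000.

$117,000,000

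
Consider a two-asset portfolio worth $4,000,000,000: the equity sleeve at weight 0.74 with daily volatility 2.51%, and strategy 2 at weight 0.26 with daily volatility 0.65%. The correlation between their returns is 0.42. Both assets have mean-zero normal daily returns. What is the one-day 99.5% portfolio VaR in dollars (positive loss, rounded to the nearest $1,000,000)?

σ_p² = 0.74²·2.51² + 0.26²·0.65² + 2·0.42·0.74·0.26·2.51·0.65 = 3.7422 (%²).
σ_p = √3.7422 = 1.934%.
At 99.5%, z = 2.576.
VaR = 2.576 × 1.934% = 4.982%; on $4,000,000,000 that is $199,280,000.

$199,000,000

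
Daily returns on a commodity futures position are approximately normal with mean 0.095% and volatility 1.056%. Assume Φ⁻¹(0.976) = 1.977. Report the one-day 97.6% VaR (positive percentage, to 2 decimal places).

1.99%

VaR = −μ + z·σ = −(0.095%) + 1.977 × 1.056% = 1.993%.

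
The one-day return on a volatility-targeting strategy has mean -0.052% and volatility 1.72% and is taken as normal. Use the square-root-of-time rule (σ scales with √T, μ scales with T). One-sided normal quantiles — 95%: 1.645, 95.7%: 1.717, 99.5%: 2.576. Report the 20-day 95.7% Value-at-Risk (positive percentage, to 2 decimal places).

14.25%

σ_{20d} = 1.72% × √20 = 7.692%; μ_{20d} = 20 × -0.052% = -1.040%.
VaR = −(-1.040%) + 1.717 × 7.692% = 14.247%.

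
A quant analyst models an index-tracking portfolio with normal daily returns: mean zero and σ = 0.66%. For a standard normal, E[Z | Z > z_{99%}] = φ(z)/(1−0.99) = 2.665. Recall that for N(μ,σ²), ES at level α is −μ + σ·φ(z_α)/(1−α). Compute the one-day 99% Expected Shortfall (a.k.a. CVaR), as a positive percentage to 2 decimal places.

1.76%

ES = 0.66% × 2.665 = 1.759%.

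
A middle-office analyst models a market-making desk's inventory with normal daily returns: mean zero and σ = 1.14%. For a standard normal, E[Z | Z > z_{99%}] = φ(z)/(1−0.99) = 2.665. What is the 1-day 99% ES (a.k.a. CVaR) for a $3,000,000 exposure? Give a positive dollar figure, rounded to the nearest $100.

ES = 1.14% × 2.665 = 3.038%.
On $3,000,000: 0.03038 × $3,000,000 = $91,140.

$91,100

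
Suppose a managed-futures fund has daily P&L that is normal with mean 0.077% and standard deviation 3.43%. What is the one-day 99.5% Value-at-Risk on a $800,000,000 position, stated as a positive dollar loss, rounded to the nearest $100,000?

At 99.5% one-sided, z = 2.576.
VaR = −μ + z·σ = −(0.077%) + 2.576 × 3.43% = 8.759%.
On $800,000,000: 0.08759 × $800,000,000 = $70,072,000.

$70,100,000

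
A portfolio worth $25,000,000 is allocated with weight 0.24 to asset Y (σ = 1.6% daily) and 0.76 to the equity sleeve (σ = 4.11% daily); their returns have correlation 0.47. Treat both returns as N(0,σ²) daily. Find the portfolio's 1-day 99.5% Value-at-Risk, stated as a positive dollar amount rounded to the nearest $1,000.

$2,139,000

σ_p² = 0.24²·1.6² + 0.76²·4.11² + 2·0.47·0.24·0.76·1.6·4.11 = 11.0318 (%²).
σ_p = √11.0318 = 3.321%.
At 99.5%, z = 2.576.
VaR = 2.576 × 3.321% = 8.555%; on $25,000,000 that is $2,138,750.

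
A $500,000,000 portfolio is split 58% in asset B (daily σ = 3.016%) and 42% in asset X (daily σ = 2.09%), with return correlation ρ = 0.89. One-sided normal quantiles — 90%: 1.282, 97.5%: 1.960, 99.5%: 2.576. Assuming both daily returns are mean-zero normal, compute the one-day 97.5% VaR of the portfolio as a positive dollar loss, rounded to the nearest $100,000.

σ_p² = 0.58²·3.016² + 0.42²·2.09² + 2·0.89·0.58·0.42·3.016·2.09 = 6.5637 (%²).
σ_p = √6.5637 = 2.562%.
VaR = 1.960 × 2.562% = 5.022%; on $500,000,000 that is $25,110,000.

$25,100,000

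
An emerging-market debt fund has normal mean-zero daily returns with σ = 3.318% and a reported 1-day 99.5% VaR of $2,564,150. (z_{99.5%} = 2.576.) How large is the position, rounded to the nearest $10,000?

VaR as a fraction of value: z·σ = 2.576 × 3.318% = 8.54717%.
Position = $2,564,150 / 0.0854717 = $29,999,995.

$30,000,000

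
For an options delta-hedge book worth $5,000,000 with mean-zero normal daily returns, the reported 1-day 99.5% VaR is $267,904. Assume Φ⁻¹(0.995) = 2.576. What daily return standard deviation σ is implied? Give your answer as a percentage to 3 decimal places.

2.080%

VaR as a fraction: $267,904 / $5,000,000 = 5.358%.
σ = VaR / z = 5.358% / 2.576 = 2.080%.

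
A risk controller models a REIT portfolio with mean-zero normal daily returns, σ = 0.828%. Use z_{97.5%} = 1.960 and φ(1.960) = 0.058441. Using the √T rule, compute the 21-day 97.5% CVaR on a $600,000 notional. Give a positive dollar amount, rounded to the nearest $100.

$53,200

σ_{21d} = 0.828% × √21 = 3.794%.
ES multiplier = φ(z)/(1−α) = 0.058441/0.025 = 2.338.
ES = 3.794% × 2.338 = 8.870%; on $600,000: $53,220.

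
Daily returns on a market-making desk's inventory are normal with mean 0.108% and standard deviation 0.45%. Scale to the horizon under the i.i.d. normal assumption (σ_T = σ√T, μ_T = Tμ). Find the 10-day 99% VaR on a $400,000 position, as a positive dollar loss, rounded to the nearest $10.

$8,920

At 99%, z = 2.326.
σ_{10d} = 0.45% × √10 = 1.423%; μ_{10d} = 10 × 0.108% = 1.080%.
VaR = −(1.080%) + 2.326 × 1.423% = 2.230%.
On $400,000: 0.02230 × $400,000 = $8,920.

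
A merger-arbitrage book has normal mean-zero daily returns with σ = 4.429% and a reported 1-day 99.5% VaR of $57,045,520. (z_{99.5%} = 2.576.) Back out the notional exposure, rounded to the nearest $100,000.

$500,000,000

VaR as a fraction of value: z·σ = 2.576 × 4.429% = 11.4091%.
Position = $57,045,520 / 0.114091 = $500,000,000.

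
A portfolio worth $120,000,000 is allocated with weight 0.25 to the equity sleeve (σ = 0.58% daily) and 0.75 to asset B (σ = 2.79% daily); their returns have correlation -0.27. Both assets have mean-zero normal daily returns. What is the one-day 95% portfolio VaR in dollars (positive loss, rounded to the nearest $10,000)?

$4,060,000

σ_p² = 0.25²·0.58² + 0.75²·2.79² + 2·-0.27·0.25·0.75·0.58·2.79 = 4.2357 (%²).
σ_p = √4.2357 = 2.058%.
At 95%, z = 1.645.
VaR = 1.645 × 2.058% = 3.385%; on $120,000,000 that is $4,062,000.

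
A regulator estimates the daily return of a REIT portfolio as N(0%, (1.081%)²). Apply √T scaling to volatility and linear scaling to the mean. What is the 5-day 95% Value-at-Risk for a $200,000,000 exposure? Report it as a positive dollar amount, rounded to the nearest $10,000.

At 95%, z = 1.645.
σ_{5d} = 1.081% × √5 = 2.417%.
VaR = 1.645 × 2.417% = 3.976%.
On $200,000,000: 0.03976 × $200,000,000 = $7,952,000.

$7,950,000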